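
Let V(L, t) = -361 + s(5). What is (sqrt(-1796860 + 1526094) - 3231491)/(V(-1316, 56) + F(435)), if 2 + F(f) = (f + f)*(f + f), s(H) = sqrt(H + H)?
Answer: -2444742506667/572348232359 + 3231491*sqrt(10)/572348232359 - 2*I*sqrt(676915)/572348232359 + 756537*I*sqrt(270766)/572348232359 ≈ -4.2714 + 0.00068781*I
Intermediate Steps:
s(H) = sqrt(2)*sqrt(H) (s(H) = sqrt(2*H) = sqrt(2)*sqrt(H))
V(L, t) = -361 + sqrt(10) (V(L, t) = -361 + sqrt(2)*sqrt(5) = -361 + sqrt(10))
F(f) = -2 + 4*f**2 (F(f) = -2 + (f + f)*(f + f) = -2 + (2*f)*(2*f) = -2 + 4*f**2)
(sqrt(-1796860 + 1526094) - 3231491)/(V(-1316, 56) + F(435)) = (sqrt(-1796860 + 1526094) - 3231491)/((-361 + sqrt(10)) + (-2 + 4*435**2)) = (sqrt(-270766) - 3231491)/((-361 + sqrt(10)) + (-2 + 4*189225)) = (I*sqrt(270766) - 3231491)/((-361 + sqrt(10)) + (-2 + 756900)) = (-3231491 + I*sqrt(270766))/((-361 + sqrt(10)) + 756898) = (-3231491 + I*sqrt(270766))/(756537 + sqrt(10))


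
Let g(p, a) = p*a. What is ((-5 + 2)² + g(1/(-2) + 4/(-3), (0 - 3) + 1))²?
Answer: 1444/9 ≈ 160.44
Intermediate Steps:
g(p, a) = a*p
((-5 + 2)² + g(1/(-2) + 4/(-3), (0 - 3) + 1))² = ((-5 + 2)² + ((0 - 3) + 1)*(1/(-2) + 4/(-3)))² = ((-3)² + (-3 + 1)*(1*(-½) + 4*(-⅓)))² = (9 - 2*(-½ - 4/3))² = (9 - 2*(-11/6))² = (9 + 11/3)² = (38/3)² = 1444/9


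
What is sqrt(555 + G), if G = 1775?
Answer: sqrt(2330) ≈ 48.270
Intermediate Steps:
sqrt(555 + G) = sqrt(555 + 1775) = sqrt(2330)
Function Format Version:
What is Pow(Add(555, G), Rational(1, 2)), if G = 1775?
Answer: Pow(2330, Rational(1, 2)) ≈ 48.270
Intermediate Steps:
Pow(Add(555, G), Rational(1, 2)) = Pow(Add(555, 1775), Rational(1, 2)) = Pow(2330, Rational(1, 2))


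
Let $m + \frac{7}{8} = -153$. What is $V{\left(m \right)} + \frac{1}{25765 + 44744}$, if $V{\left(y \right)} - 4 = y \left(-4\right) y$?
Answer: $- \frac{106842076157}{1128144} \approx -94706.0$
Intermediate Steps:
$m = - \frac{1231}{8}$ ($m = - \frac{7}{8} - 153 = - \frac{1231}{8} \approx -153.88$)
$V{\left(y \right)} = 4 - 4 y^{2}$ ($V{\left(y \right)} = 4 + y \left(-4\right) y = 4 + - 4 y y = 4 - 4 y^{2}$)
$V{\left(m \right)} + \frac{1}{25765 + 44744} = \left(4 - 4 \left(- \frac{1231}{8}\right)^{2}\right) + \frac{1}{25765 + 44744} = \left(4 - \frac{1515361}{16}\right) + \frac{1}{70509} = - \frac{1515297}{16} + \frac{1}{70509} = - \frac{106842076157}{1128144}$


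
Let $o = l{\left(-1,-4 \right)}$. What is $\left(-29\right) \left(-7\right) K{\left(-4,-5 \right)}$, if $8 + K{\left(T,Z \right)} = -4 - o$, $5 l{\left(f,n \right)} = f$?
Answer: $- \frac{11977}{5} \approx -2395.4$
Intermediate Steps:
$l{\left(f,n \right)} = \frac{f}{5}$
$o = - \frac{1}{5}$ ($o = \frac{1}{5} \left(-1\right) = - \frac{1}{5} \approx -0.2$)
$K{\left(T,Z \right)} = - \frac{59}{5}$ ($K{\left(T,Z \right)} = -8 - \frac{19}{5} = - \frac{59}{5}$)
$\left(-29\right) \left(-7\right) K{\left(-4,-5 \right)} = \left(-29\right) \left(-7\right) \left(- \frac{59}{5}\right) = 203 \left(- \frac{59}{5}\right) = - \frac{11977}{5}$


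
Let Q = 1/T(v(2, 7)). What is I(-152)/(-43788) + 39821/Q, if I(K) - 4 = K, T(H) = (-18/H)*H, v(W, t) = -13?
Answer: -7846568729/10947 ≈ -7.1678e+5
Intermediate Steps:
T(H) = -18
I(K) = 4 + K
Q = -1/18 (Q = 1/(-18) = -1/18 ≈ -0.055556)
I(-152)/(-43788) + 39821/Q = (4 - 152)/(-43788) + 39821/(-1/18) = -148*(-1/43788) + 39821*(-18) = 37/10947 - 716778 = -7846568729/10947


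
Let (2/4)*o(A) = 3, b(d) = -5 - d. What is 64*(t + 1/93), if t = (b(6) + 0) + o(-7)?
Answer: -29696/93 ≈ -319.31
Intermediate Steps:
o(A) = 6 (o(A) = 2*3 = 6)
t = -5 (t = ((-5 - 1*6) + 0) + 6 = ((-5 - 6) + 0) + 6 = (-11 + 0) + 6 = -11 + 6 = -5)
64*(t + 1/93) = 64*(-5 + 1/93) = 64*(-464/93) = -29696/93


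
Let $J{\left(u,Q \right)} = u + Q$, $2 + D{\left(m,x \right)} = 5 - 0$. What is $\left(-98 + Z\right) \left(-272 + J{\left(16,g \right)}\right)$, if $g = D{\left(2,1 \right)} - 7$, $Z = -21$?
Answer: $30940$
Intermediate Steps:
$D{\left(m,x \right)} = 3$ ($D{\left(m,x \right)} = -2 + \left(5 - 0\right) = -2 + \left(5 + 0\right) = -2 + 5 = 3$)
$g = -4$ ($g = 3 - 7 = -4$)
$J{\left(u,Q \right)} = Q + u$
$\left(-98 + Z\right) \left(-272 + J{\left(16,g \right)}\right) = \left(-98 - 21\right) \left(-272 + \left(-4 + 16\right)\right) = - 119 \left(-272 + 12\right) = \left(-119\right) \left(-260\right) = 30940$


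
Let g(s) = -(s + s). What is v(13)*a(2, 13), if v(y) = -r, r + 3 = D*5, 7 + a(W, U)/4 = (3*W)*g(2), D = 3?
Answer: 1488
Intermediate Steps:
g(s) = -2*s
a(W, U) = -28 - 48*W (a(W, U) = -28 + 4*((3*W)*(-2*2)) = -28 + 4*((3*W)*(-4)) = -28 + 4*(-12*W) = -28 - 48*W)
r = 12 (r = -3 + 3*5 = -3 + 15 = 12)
v(y) = -12 (v(y) = -1*12 = -12)
v(13)*a(2, 13) = -12*(-28 - 48*2) = -12*(-28 - 96) = -12*(-124) = 1488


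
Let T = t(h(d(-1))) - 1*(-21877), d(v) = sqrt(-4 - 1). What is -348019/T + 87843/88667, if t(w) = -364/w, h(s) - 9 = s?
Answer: 14*(-2066861383*sqrt(5) + 18604036365*I)/(88667*(-196529*I + 21877*sqrt(5))) ≈ -14.945 + 0.006906*I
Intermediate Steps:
d(v) = I*sqrt(5) (d(v) = sqrt(-5) = I*sqrt(5))
h(s) = 9 + s
T = 21877 - 364/(9 + I*sqrt(5)) (T = -364/(9 + I*sqrt(5)) - 1*(-21877) = -364/(9 + I*sqrt(5)) + 21877 = 21877 - 364/(9 + I*sqrt(5)) ≈ 21839.0 + 9.4643*I)
-348019/T + 87843/88667 = -348019/(939073/43 + 182*I*sqrt(5)/43) + 87843/88667 = 87843/88667 - 348019/(939073/43 + 182*I*sqrt(5)/43)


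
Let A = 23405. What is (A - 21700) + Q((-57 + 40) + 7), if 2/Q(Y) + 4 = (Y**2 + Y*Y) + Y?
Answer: 158566/93 ≈ 1705.0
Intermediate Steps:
Q(Y) = 2/(-4 + Y + 2*Y**2) (Q(Y) = 2/(-4 + ((Y**2 + Y*Y) + Y)) = 2/(-4 + ((Y**2 + Y**2) + Y)) = 2/(-4 + (2*Y**2 + Y)) = 2/(-4 + (Y + 2*Y**2)) = 2/(-4 + Y + 2*Y**2))
(A - 21700) + Q((-57 + 40) + 7) = (23405 - 21700) + 2/(-4 + ((-57 + 40) + 7) + 2*((-57 + 40) + 7)**2) = 1705 + 2/(-4 + (-17 + 7) + 2*(-17 + 7)**2) = 1705 + 2/(-4 - 10 + 2*(-10)**2) = 1705 + 2/(-4 - 10 + 2*100) = 1705 + 2/(-4 - 10 + 200) = 1705 + 2/186 = 1705 + 2*(1/186) = 1705 + 1/93 = 158566/93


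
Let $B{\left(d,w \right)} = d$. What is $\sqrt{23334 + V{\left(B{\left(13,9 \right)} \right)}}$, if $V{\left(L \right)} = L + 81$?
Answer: $2 \sqrt{5857} \approx 153.06$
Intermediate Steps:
$V{\left(L \right)} = 81 + L$
$\sqrt{23334 + V{\left(B{\left(13,9 \right)} \right)}} = \sqrt{23334 + \left(81 + 13\right)} = \sqrt{23334 + 94} = \sqrt{23428} = 2 \sqrt{5857}$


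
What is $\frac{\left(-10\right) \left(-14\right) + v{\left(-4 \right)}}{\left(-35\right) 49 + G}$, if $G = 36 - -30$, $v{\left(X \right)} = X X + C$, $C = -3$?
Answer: $- \frac{9}{97} \approx -0.092783$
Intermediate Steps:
$v{\left(X \right)} = -3 + X^{2}$ ($v{\left(X \right)} = X X - 3 = X^{2} - 3 = -3 + X^{2}$)
$G = 66$ ($G = 36 + 30 = 66$)
$\frac{\left(-10\right) \left(-14\right) + v{\left(-4 \right)}}{\left(-35\right) 49 + G} = \frac{\left(-10\right) \left(-14\right) - \left(3 - \left(-4\right)^{2}\right)}{\left(-35\right) 49 + 66} = \frac{140 + \left(-3 + 16\right)}{-1715 + 66} = \frac{140 + 13}{-1649} = 153 \left(- \frac{1}{1649}\right) = - \frac{9}{97}$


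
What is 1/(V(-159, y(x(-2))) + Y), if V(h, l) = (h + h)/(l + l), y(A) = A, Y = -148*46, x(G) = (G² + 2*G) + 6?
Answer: -2/13669 ≈ -0.00014632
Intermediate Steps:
x(G) = 6 + G² + 2*G
Y = -6808
V(h, l) = h/l (V(h, l) = (2*h)/((2*l)) = (2*h)*(1/(2*l)) = h/l)
1/(V(-159, y(x(-2))) + Y) = 1/(-159/(6 + (-2)² + 2*(-2)) - 6808) = 1/(-159/(6 + 4 - 4) - 6808) = 1/(-159/6 - 6808) = 1/(-159*⅙ - 6808) = 1/(-53/2 - 6808) = 1/(-13669/2) = -2/13669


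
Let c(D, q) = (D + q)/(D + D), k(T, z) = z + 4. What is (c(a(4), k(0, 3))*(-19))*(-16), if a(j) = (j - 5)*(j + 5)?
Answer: 304/9 ≈ 33.778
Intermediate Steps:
k(T, z) = 4 + z
a(j) = (-5 + j)*(5 + j)
c(D, q) = (D + q)/(2*D) (c(D, q) = (D + q)/((2*D)) = (D + q)*(1/(2*D)) = (D + q)/(2*D))
(c(a(4), k(0, 3))*(-19))*(-16) = ((((-25 + 4²) + (4 + 3))/(2*(-25 + 4²)))*(-19))*(-16) = ((((-25 + 16) + 7)/(2*(-25 + 16)))*(-19))*(-16) = (((½)*(-9 + 7)/(-9))*(-19))*(-16) = (((½)*(-⅑)*(-2))*(-19))*(-16) = ((⅑)*(-19))*(-16) = -19/9*(-16) = 304/9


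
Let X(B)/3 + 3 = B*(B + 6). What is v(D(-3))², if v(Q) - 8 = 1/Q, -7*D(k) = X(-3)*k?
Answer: 734449/11664 ≈ 62.967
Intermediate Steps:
X(B) = -9 + 3*B*(6 + B) (X(B) = -9 + 3*(B*(B + 6)) = -9 + 3*(B*(6 + B)) = -9 + 3*B*(6 + B))
D(k) = 36*k/7 (D(k) = -(-9 + 3*(-3)² + 18*(-3))*k/7 = -(-9 + 3*9 - 54)*k/7 = -(-9 + 27 - 54)*k/7 = -(-36)*k/7 = 36*k/7)
v(Q) = 8 + 1/Q
v(D(-3))² = (8 + 1/((36/7)*(-3)))² = (8 + 1/(-108/7))² = (8 - 7/108)² = (857/108)² = 734449/11664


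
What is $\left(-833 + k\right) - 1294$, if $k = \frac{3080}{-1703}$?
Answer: $- \frac{3625361}{1703} \approx -2128.8$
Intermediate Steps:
$k = - \frac{3080}{1703}$ ($k = 3080 \left(- \frac{1}{1703}\right) = - \frac{3080}{1703} \approx -1.8086$)
$\left(-833 + k\right) - 1294 = \left(-833 - \frac{3080}{1703}\right) - 1294 = - \frac{1421679}{1703} - 1294 = - \frac{3625361}{1703}$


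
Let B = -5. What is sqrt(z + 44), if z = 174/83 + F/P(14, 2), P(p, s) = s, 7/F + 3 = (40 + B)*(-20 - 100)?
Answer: 5*sqrt(99726703982)/232566 ≈ 6.7894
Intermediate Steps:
F = -7/4203 (F = 7/(-3 + (40 - 5)*(-20 - 100)) = 7/(-3 + 35*(-120)) = 7/(-3 - 4200) = 7/(-4203) = 7*(-1/4203) = -7/4203 ≈ -0.0016655)
z = 1462063/697698 (z = 174/83 - 7/4203/2 = 174*(1/83) - 7/4203*1/2 = 174/83 - 7/8406 = 1462063/697698 ≈ 2.0956)
sqrt(z + 44) = sqrt(1462063/697698 + 44) = sqrt(32160775/697698) = 5*sqrt(99726703982)/232566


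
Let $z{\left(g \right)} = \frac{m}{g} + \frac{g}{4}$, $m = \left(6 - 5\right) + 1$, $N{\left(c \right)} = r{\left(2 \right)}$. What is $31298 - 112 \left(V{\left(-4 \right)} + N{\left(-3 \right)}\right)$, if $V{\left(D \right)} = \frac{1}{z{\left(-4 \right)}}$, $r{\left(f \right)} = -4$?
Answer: $\frac{95462}{3} \approx 31821.0$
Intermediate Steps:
$N{\left(c \right)} = -4$
$m = 2$ ($m = 1 + 1 = 2$)
$z{\left(g \right)} = \frac{2}{g} + \frac{g}{4}$
$V{\left(D \right)} = - \frac{2}{3}$ ($V{\left(D \right)} = \frac{1}{\frac{2}{-4} + \frac{1}{4} \left(-4\right)} = \frac{1}{2 \left(- \frac{1}{4}\right) - 1} = \frac{1}{- \frac{1}{2} - 1} = \frac{1}{- \frac{3}{2}} = - \frac{2}{3}$)
$31298 - 112 \left(V{\left(-4 \right)} + N{\left(-3 \right)}\right) = 31298 - 112 \left(- \frac{2}{3} - 4\right) = 31298 - - \frac{1568}{3} = 31298 + \frac{1568}{3} = \frac{95462}{3}$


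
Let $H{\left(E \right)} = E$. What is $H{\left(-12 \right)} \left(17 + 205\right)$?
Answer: $-2664$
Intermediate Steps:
$H{\left(-12 \right)} \left(17 + 205\right) = - 12 \left(17 + 205\right) = \left(-12\right) 222 = -2664$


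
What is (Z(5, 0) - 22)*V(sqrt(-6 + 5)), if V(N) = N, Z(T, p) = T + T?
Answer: -12*I ≈ -12.0*I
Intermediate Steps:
Z(T, p) = 2*T
(Z(5, 0) - 22)*V(sqrt(-6 + 5)) = (2*5 - 22)*sqrt(-6 + 5) = (10 - 22)*sqrt(-1) = -12*I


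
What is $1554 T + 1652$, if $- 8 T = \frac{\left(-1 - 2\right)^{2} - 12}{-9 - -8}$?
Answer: $\frac{4277}{4} \approx 1069.3$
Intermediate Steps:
$T = - \frac{3}{8}$ ($T = - \frac{\left(\left(-1 - 2\right)^{2} - 12\right) \frac{1}{-9 - -8}}{8} = - \frac{\left(\left(-3\right)^{2} - 12\right) \frac{1}{-9 + 8}}{8} = - \frac{\left(9 - 12\right) \frac{1}{-1}}{8} = - \frac{\left(-3\right) \left(-1\right)}{8} = \left(- \frac{1}{8}\right) 3 = - \frac{3}{8} \approx -0.375$)
$1554 T + 1652 = 1554 \left(- \frac{3}{8}\right) + 1652 = - \frac{2331}{4} + 1652 = \frac{4277}{4}$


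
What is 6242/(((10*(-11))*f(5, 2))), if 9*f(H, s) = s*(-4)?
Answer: 28089/440 ≈ 63.839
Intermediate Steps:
f(H, s) = -4*s/9 (f(H, s) = (s*(-4))/9 = (-4*s)/9 = -4*s/9)
6242/(((10*(-11))*f(5, 2))) = 6242/(((10*(-11))*(-4/9*2))) = 6242/((-110*(-8/9))) = 6242/(880/9) = 6242*(9/880) = 28089/440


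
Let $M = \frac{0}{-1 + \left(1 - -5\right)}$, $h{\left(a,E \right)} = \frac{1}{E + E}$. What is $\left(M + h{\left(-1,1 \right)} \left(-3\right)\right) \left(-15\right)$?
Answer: $\frac{45}{2} \approx 22.5$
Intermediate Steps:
$h{\left(a,E \right)} = \frac{1}{2 E}$
$M = 0$ ($M = \frac{0}{-1 + \left(1 + 5\right)} = \frac{0}{-1 + 6} = \frac{0}{5} = 0 \cdot \frac{1}{5} = 0$)
$\left(M + h{\left(-1,1 \right)} \left(-3\right)\right) \left(-15\right) = \left(0 + \frac{1}{2 \cdot 1} \left(-3\right)\right) \left(-15\right) = \left(0 + \frac{1}{2} \cdot 1 \left(-3\right)\right) \left(-15\right) = \left(0 + \frac{1}{2} \left(-3\right)\right) \left(-15\right) = \left(0 - \frac{3}{2}\right) \left(-15\right) = \left(- \frac{3}{2}\right) \left(-15\right) = \frac{45}{2}$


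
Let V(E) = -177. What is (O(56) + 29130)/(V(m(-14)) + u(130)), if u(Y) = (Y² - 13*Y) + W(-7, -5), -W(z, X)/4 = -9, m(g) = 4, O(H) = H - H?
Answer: 9710/5023 ≈ 1.9331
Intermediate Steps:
O(H) = 0
W(z, X) = 36 (W(z, X) = -4*(-9) = 36)
u(Y) = 36 + Y² - 13*Y (u(Y) = (Y² - 13*Y) + 36 = 36 + Y² - 13*Y)
(O(56) + 29130)/(V(m(-14)) + u(130)) = (0 + 29130)/(-177 + (36 + 130² - 13*130)) = 29130/(-177 + (36 + 16900 - 1690)) = 29130/(-177 + 15246) = 29130/15069 = 29130*(1/15069) = 9710/5023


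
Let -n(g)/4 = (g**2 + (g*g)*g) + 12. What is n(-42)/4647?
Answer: 96416/1549 ≈ 62.244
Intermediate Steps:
n(g) = -48 - 4*g**2 - 4*g**3 (n(g) = -4*((g**2 + (g*g)*g) + 12) = -4*((g**2 + g**2*g) + 12) = -4*((g**2 + g**3) + 12) = -4*(12 + g**2 + g**3) = -48 - 4*g**2 - 4*g**3)
n(-42)/4647 = (-48 - 4*(-42)**2 - 4*(-42)**3)/4647 = (-48 - 4*1764 - 4*(-74088))*(1/4647) = (-48 - 7056 + 296352)*(1/4647) = 289248*(1/4647) = 96416/1549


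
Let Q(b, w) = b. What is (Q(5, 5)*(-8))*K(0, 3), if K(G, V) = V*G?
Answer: 0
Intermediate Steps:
K(G, V) = G*V
(Q(5, 5)*(-8))*K(0, 3) = (5*(-8))*(0*3) = -40*0 = 0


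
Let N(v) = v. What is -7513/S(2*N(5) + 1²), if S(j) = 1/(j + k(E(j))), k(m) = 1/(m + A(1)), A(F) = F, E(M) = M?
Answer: -999229/12 ≈ -83269.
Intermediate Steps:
k(m) = 1/(1 + m) (k(m) = 1/(m + 1) = 1/(1 + m))
S(j) = 1/(j + 1/(1 + j))
-7513/S(2*N(5) + 1²) = -7513*(1 + (2*5 + 1²)*(1 + (2*5 + 1²)))/(1 + (2*5 + 1²)) = -7513*(1 + (10 + 1)*(1 + (10 + 1)))/(1 + (10 + 1)) = -7513*(1 + 11*(1 + 11))/(1 + 11) = -7513/(12/(1 + 11*12)) = -7513/(12/(1 + 132)) = -7513/(12/133) = -7513/((1/133)*12) = -7513/12/133 = -7513*133/12 = -999229/12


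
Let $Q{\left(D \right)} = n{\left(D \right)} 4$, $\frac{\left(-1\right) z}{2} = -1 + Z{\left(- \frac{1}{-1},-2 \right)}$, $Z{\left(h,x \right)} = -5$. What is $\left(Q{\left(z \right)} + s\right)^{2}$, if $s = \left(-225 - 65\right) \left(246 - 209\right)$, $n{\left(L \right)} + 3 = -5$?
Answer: $115820644$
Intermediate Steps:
$n{\left(L \right)} = -8$ ($n{\left(L \right)} = -3 - 5 = -8$)
$z = 12$ ($z = - 2 \left(-1 - 5\right) = \left(-2\right) \left(-6\right) = 12$)
$s = -10730$ ($s = \left(-290\right) 37 = -10730$)
$Q{\left(D \right)} = -32$ ($Q{\left(D \right)} = \left(-8\right) 4 = -32$)
$\left(Q{\left(z \right)} + s\right)^{2} = \left(-32 - 10730\right)^{2} = \left(-10762\right)^{2} = 115820644$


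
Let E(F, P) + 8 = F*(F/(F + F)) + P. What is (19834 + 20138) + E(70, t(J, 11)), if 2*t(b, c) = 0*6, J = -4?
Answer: 39999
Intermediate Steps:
t(b, c) = 0 (t(b, c) = (0*6)/2 = (½)*0 = 0)
E(F, P) = -8 + P + F/2 (E(F, P) = -8 + (F*(F/(F + F)) + P) = -8 + (F*(F/((2*F))) + P) = -8 + (F*((1/(2*F))*F) + P) = -8 + (F*(½) + P) = -8 + (F/2 + P) = -8 + (P + F/2) = -8 + P + F/2)
(19834 + 20138) + E(70, t(J, 11)) = (19834 + 20138) + (-8 + 0 + (½)*70) = 39972 + (-8 + 0 + 35) = 39972 + 27 = 39999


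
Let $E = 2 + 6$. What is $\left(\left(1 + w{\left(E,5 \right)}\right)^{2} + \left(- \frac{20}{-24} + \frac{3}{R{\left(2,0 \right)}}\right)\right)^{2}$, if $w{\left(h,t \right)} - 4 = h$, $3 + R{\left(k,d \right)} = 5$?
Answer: $\frac{264196}{9} \approx 29355.0$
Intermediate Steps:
$R{\left(k,d \right)} = 2$ ($R{\left(k,d \right)} = -3 + 5 = 2$)
$E = 8$
$w{\left(h,t \right)} = 4 + h$
$\left(\left(1 + w{\left(E,5 \right)}\right)^{2} + \left(- \frac{20}{-24} + \frac{3}{R{\left(2,0 \right)}}\right)\right)^{2} = \left(\left(1 + \left(4 + 8\right)\right)^{2} + \left(- \frac{20}{-24} + \frac{3}{2}\right)\right)^{2} = \left(\left(1 + 12\right)^{2} + \left(\left(-20\right) \left(- \frac{1}{24}\right) + 3 \cdot \frac{1}{2}\right)\right)^{2} = \left(13^{2} + \left(\frac{5}{6} + \frac{3}{2}\right)\right)^{2} = \left(169 + \frac{7}{3}\right)^{2} = \left(\frac{514}{3}\right)^{2} = \frac{264196}{9}$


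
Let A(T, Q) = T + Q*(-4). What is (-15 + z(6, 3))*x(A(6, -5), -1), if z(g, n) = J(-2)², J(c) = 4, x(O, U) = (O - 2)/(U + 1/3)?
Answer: -36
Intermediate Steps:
A(T, Q) = T - 4*Q
x(O, U) = (-2 + O)/(⅓ + U) (x(O, U) = (-2 + O)/(U + ⅓) = (-2 + O)/(⅓ + U))
z(g, n) = 16 (z(g, n) = 4² = 16)
(-15 + z(6, 3))*x(A(6, -5), -1) = (-15 + 16)*(3*(-2 + (6 - 4*(-5)))/(1 + 3*(-1))) = 1*(3*(-2 + (6 + 20))/(1 - 3)) = 1*(3*(-2 + 26)/(-2)) = 1*(3*(-½)*24) = 1*(-36) = -36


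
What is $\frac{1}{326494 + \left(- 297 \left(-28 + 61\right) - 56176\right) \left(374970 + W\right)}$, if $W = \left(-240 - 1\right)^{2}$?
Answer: $- \frac{1}{28571079333} \approx -3.5 \cdot 10^{-11}$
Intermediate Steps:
$W = 58081$ ($W = \left(-240 + \left(-106 + 105\right)\right)^{2} = \left(-240 - 1\right)^{2} = \left(-241\right)^{2} = 58081$)
$\frac{1}{326494 + \left(- 297 \left(-28 + 61\right) - 56176\right) \left(374970 + W\right)} = \frac{1}{326494 + \left(- 297 \left(-28 + 61\right) - 56176\right) \left(374970 + 58081\right)} = \frac{1}{326494 + \left(\left(-297\right) 33 - 56176\right) 433051} = \frac{1}{326494 + \left(-9801 - 56176\right) 433051} = \frac{1}{326494 - 28571405827} = \frac{1}{-28571079333} = - \frac{1}{28571079333}$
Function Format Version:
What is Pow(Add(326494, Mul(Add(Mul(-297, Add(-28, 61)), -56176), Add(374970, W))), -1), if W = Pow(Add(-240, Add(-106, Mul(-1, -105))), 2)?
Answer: Rational(-1, 28571079333) ≈ -3.5000e-11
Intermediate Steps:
W = 58081 (W = Pow(Add(-240, Add(-106, 105)), 2) = Pow(Add(-240, -1), 2) = Pow(-241, 2) = 58081)
Pow(Add(326494, Mul(Add(Mul(-297, Add(-28, 61)), -56176), Add(374970, W))), -1) = Pow(Add(326494, Mul(Add(Mul(-297, Add(-28, 61)), -56176), Add(374970, 58081))), -1) = Pow(Add(326494, Mul(Add(Mul(-297, 33), -56176), 433051)), -1) = Pow(Add(326494, Mul(Add(-9801, -56176), 433051)), -1) = Pow(Add(326494, Mul(-65977, 433051)), -1) = Pow(Add(326494, -28571405827), -1) = Pow(-28571079333, -1) = Rational(-1, 28571079333)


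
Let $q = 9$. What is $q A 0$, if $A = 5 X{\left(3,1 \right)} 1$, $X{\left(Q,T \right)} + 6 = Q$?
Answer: $0$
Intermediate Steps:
$X{\left(Q,T \right)} = -6 + Q$
$A = -15$ ($A = 5 \left(-6 + 3\right) 1 = 5 \left(-3\right) 1 = \left(-15\right) 1 = -15$)
$q A 0 = 9 \left(-15\right) 0 = \left(-135\right) 0 = 0$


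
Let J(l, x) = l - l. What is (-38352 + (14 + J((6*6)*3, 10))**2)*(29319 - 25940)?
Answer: -128929124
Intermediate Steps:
J(l, x) = 0
(-38352 + (14 + J((6*6)*3, 10))**2)*(29319 - 25940) = (-38352 + (14 + 0)**2)*(29319 - 25940) = (-38352 + 14**2)*3379 = (-38352 + 196)*3379 = -38156*3379 = -128929124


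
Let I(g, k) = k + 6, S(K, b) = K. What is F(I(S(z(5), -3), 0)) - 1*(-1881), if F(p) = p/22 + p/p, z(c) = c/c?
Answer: 20705/11 ≈ 1882.3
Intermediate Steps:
z(c) = 1
I(g, k) = 6 + k
F(p) = 1 + p/22 (F(p) = p*(1/22) + 1 = p/22 + 1 = 1 + p/22)
F(I(S(z(5), -3), 0)) - 1*(-1881) = (1 + (6 + 0)/22) - 1*(-1881) = (1 + (1/22)*6) + 1881 = (1 + 3/11) + 1881 = 14/11 + 1881 = 20705/11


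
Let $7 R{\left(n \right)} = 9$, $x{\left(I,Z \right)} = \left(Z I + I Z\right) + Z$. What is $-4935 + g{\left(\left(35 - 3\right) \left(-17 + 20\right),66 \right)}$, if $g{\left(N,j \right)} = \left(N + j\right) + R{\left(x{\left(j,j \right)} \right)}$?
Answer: $- \frac{33402}{7} \approx -4771.7$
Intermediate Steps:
$x{\left(I,Z \right)} = Z + 2 I Z$ ($x{\left(I,Z \right)} = \left(I Z + I Z\right) + Z = 2 I Z + Z = Z + 2 I Z$)
$R{\left(n \right)} = \frac{9}{7}$ ($R{\left(n \right)} = \frac{1}{7} \cdot 9 = \frac{9}{7}$)
$g{\left(N,j \right)} = \frac{9}{7} + N + j$ ($g{\left(N,j \right)} = \left(N + j\right) + \frac{9}{7} = \frac{9}{7} + N + j$)
$-4935 + g{\left(\left(35 - 3\right) \left(-17 + 20\right),66 \right)} = -4935 + \left(\frac{9}{7} + \left(35 - 3\right) \left(-17 + 20\right) + 66\right) = -4935 + \left(\frac{9}{7} + 32 \cdot 3 + 66\right) = -4935 + \left(\frac{9}{7} + 96 + 66\right) = -4935 + \frac{1143}{7} = - \frac{33402}{7}$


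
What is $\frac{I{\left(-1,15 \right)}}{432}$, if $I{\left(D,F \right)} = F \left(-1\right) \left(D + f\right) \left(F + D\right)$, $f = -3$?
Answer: $\frac{35}{18} \approx 1.9444$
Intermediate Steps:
$I{\left(D,F \right)} = - F \left(-3 + D\right) \left(D + F\right)$ ($I{\left(D,F \right)} = F \left(-1\right) \left(D - 3\right) \left(F + D\right) = - F \left(-3 + D\right) \left(D + F\right)$)
$\frac{I{\left(-1,15 \right)}}{432} = \frac{15 \left(- \left(-1\right)^{2} + 3 \left(-1\right) + 3 \cdot 15 - \left(-1\right) 15\right)}{432} = 15 \left(\left(-1\right) 1 - 3 + 45 + 15\right) \frac{1}{432} = 15 \left(-1 - 3 + 45 + 15\right) \frac{1}{432} = 15 \cdot 56 \cdot \frac{1}{432} = 840 \cdot \frac{1}{432} = \frac{35}{18}$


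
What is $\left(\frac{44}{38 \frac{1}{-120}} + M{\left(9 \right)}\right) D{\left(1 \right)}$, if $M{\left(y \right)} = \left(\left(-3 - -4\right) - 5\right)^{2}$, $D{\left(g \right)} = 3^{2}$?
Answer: $- \frac{21024}{19} \approx -1106.5$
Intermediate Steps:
$D{\left(g \right)} = 9$
$M{\left(y \right)} = 16$ ($M{\left(y \right)} = \left(\left(-3 + 4\right) - 5\right)^{2} = \left(1 - 5\right)^{2} = \left(-4\right)^{2} = 16$)
$\left(\frac{44}{38 \frac{1}{-120}} + M{\left(9 \right)}\right) D{\left(1 \right)} = \left(\frac{44}{38 \frac{1}{-120}} + 16\right) 9 = \left(\frac{44}{38 \left(- \frac{1}{120}\right)} + 16\right) 9 = \left(\frac{44}{- \frac{19}{60}} + 16\right) 9 = \left(44 \left(- \frac{60}{19}\right) + 16\right) 9 = \left(- \frac{2640}{19} + 16\right) 9 = \left(- \frac{2336}{19}\right) 9 = - \frac{21024}{19}$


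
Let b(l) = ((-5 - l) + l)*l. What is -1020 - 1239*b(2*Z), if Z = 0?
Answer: -1020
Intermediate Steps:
b(l) = -5*l
-1020 - 1239*b(2*Z) = -1020 - (-6195)*2*0 = -1020 - (-6195)*0 = -1020 - 1239*0 = -1020 + 0 = -1020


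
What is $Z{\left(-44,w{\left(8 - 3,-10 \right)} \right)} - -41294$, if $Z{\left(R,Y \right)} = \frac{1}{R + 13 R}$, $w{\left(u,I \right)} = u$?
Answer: $\frac{25437103}{616} \approx 41294.0$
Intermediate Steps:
$Z{\left(R,Y \right)} = \frac{1}{14 R}$
$Z{\left(-44,w{\left(8 - 3,-10 \right)} \right)} - -41294 = \frac{1}{14 \left(-44\right)} - -41294 = \frac{1}{14} \left(- \frac{1}{44}\right) + 41294 = - \frac{1}{616} + 41294 = \frac{25437103}{616}$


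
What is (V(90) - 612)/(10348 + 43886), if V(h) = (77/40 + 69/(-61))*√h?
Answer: -34/3013 + 1937*√10/44110320 ≈ -0.011146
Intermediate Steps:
V(h) = 1937*√h/2440 (V(h) = (77*(1/40) + 69*(-1/61))*√h = (77/40 - 69/61)*√h = 1937*√h/2440)
(V(90) - 612)/(10348 + 43886) = (1937*√90/2440 - 612)/(10348 + 43886) = (1937*(3*√10)/2440 - 612)/54234 = (5811*√10/2440 - 612)*(1/54234) = (-612 + 5811*√10/2440)*(1/54234) = -34/3013 + 1937*√10/44110320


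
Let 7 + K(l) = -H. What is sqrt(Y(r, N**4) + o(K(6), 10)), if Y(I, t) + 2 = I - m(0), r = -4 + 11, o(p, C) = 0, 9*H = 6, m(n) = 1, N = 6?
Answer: 2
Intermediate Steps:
H = 2/3 (H = (1/9)*6 = 2/3 ≈ 0.66667)
K(l) = -23/3 (K(l) = -7 - 1*2/3 = -7 - 2/3 = -23/3)
r = 7
Y(I, t) = -3 + I (Y(I, t) = -2 + (I - 1*1) = -2 + (I - 1) = -2 + (-1 + I) = -3 + I)
sqrt(Y(r, N**4) + o(K(6), 10)) = sqrt((-3 + 7) + 0) = sqrt(4 + 0) = sqrt(4) = 2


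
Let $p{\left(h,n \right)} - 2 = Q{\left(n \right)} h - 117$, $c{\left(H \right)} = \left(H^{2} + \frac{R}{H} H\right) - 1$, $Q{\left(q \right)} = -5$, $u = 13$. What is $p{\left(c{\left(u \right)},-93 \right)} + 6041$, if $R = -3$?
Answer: $5101$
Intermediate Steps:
$c{\left(H \right)} = -4 + H^{2}$ ($c{\left(H \right)} = \left(H^{2} + - \frac{3}{H} H\right) - 1 = \left(H^{2} - 3\right) - 1 = \left(-3 + H^{2}\right) - 1 = -4 + H^{2}$)
$p{\left(h,n \right)} = -115 - 5 h$ ($p{\left(h,n \right)} = 2 - \left(117 + 5 h\right) = -115 - 5 h$)
$p{\left(c{\left(u \right)},-93 \right)} + 6041 = \left(-115 - 5 \left(-4 + 13^{2}\right)\right) + 6041 = \left(-115 - 5 \left(-4 + 169\right)\right) + 6041 = \left(-115 - 825\right) + 6041 = -940 + 6041 = 5101$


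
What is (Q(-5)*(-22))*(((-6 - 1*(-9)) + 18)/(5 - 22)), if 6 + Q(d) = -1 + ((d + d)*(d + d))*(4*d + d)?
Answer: -1158234/17 ≈ -68131.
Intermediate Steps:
Q(d) = -7 + 20*d³ (Q(d) = -6 + (-1 + ((d + d)*(d + d))*(4*d + d)) = -6 + (-1 + ((2*d)*(2*d))*(5*d)) = -6 + (-1 + (4*d²)*(5*d)) = -6 + (-1 + 20*d³) = -7 + 20*d³)
(Q(-5)*(-22))*(((-6 - 1*(-9)) + 18)/(5 - 22)) = ((-7 + 20*(-5)³)*(-22))*(((-6 - 1*(-9)) + 18)/(5 - 22)) = ((-7 + 20*(-125))*(-22))*(((-6 + 9) + 18)/(-17)) = ((-7 - 2500)*(-22))*((3 + 18)*(-1/17)) = (-2507*(-22))*(21*(-1/17)) = 55154*(-21/17) = -1158234/17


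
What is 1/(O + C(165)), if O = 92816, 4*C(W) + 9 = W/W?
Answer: 1/92814 ≈ 1.0774e-5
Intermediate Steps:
C(W) = -2 (C(W) = -9/4 + (W/W)/4 = -9/4 + (¼)*1 = -9/4 + ¼ = -2)
1/(O + C(165)) = 1/(92816 - 2) = 1/92814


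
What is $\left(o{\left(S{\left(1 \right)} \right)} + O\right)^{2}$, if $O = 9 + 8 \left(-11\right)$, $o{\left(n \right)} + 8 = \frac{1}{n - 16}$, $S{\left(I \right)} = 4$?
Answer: $\frac{1092025}{144} \approx 7583.5$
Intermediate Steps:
$o{\left(n \right)} = -8 + \frac{1}{-16 + n}$ ($o{\left(n \right)} = -8 + \frac{1}{n - 16} = -8 + \frac{1}{-16 + n}$)
$O = -79$ ($O = 9 - 88 = -79$)
$\left(o{\left(S{\left(1 \right)} \right)} + O\right)^{2} = \left(\frac{129 - 32}{-16 + 4} - 79\right)^{2} = \left(\frac{129 - 32}{-12} - 79\right)^{2} = \left(\left(- \frac{1}{12}\right) 97 - 79\right)^{2} = \left(- \frac{97}{12} - 79\right)^{2} = \left(- \frac{1045}{12}\right)^{2} = \frac{1092025}{144}$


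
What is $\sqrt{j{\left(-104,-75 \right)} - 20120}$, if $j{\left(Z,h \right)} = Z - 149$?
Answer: $i \sqrt{20373} \approx 142.73 i$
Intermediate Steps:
$j{\left(Z,h \right)} = -149 + Z$
$\sqrt{j{\left(-104,-75 \right)} - 20120} = \sqrt{\left(-149 - 104\right) - 20120} = \sqrt{-253 - 20120} = \sqrt{-20373} = i \sqrt{20373}$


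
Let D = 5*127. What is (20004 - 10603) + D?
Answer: 10036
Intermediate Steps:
D = 635
(20004 - 10603) + D = (20004 - 10603) + 635 = 9401 + 635 = 10036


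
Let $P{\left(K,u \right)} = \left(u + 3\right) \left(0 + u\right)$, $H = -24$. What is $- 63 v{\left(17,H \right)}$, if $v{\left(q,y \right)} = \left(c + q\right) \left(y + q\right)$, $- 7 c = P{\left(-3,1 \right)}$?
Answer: $7245$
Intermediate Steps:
$P{\left(K,u \right)} = u \left(3 + u\right)$ ($P{\left(K,u \right)} = \left(3 + u\right) u = u \left(3 + u\right)$)
$c = - \frac{4}{7}$ ($c = - \frac{1 \left(3 + 1\right)}{7} = - \frac{1 \cdot 4}{7} = \left(- \frac{1}{7}\right) 4 = - \frac{4}{7} \approx -0.57143$)
$v{\left(q,y \right)} = \left(- \frac{4}{7} + q\right) \left(q + y\right)$ ($v{\left(q,y \right)} = \left(- \frac{4}{7} + q\right) \left(y + q\right) = \left(- \frac{4}{7} + q\right) \left(q + y\right)$)
$- 63 v{\left(17,H \right)} = - 63 \left(17^{2} - \frac{68}{7} - - \frac{96}{7} + 17 \left(-24\right)\right) = - 63 \left(289 - \frac{68}{7} + \frac{96}{7} - 408\right) = \left(-63\right) \left(-115\right) = 7245$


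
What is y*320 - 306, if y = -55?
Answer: -17906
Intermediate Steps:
y*320 - 306 = -55*320 - 306 = -17600 - 306 = -17906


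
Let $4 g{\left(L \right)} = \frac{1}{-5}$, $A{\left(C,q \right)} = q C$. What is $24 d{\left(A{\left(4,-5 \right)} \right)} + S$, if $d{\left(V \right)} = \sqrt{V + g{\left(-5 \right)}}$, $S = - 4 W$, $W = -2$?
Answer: $8 + \frac{12 i \sqrt{2005}}{5} \approx 8.0 + 107.47 i$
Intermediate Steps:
$A{\left(C,q \right)} = C q$
$g{\left(L \right)} = - \frac{1}{20}$ ($g{\left(L \right)} = \frac{1}{4 \left(-5\right)} = \frac{1}{4} \left(- \frac{1}{5}\right) = - \frac{1}{20}$)
$S = 8$ ($S = \left(-4\right) \left(-2\right) = 8$)
$d{\left(V \right)} = \sqrt{- \frac{1}{20} + V}$ ($d{\left(V \right)} = \sqrt{V - \frac{1}{20}} = \sqrt{- \frac{1}{20} + V}$)
$24 d{\left(A{\left(4,-5 \right)} \right)} + S = 24 \frac{\sqrt{-5 + 100 \cdot 4 \left(-5\right)}}{10} + 8 = 24 \frac{\sqrt{-5 + 100 \left(-20\right)}}{10} + 8 = 24 \frac{\sqrt{-5 - 2000}}{10} + 8 = 24 \frac{\sqrt{-2005}}{10} + 8 = 24 \frac{i \sqrt{2005}}{10} + 8 = \frac{12 i \sqrt{2005}}{5} + 8 = 8 + \frac{12 i \sqrt{2005}}{5}$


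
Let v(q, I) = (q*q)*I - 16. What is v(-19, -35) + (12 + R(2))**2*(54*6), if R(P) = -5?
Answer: 3225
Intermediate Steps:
v(q, I) = -16 + I*q**2 (v(q, I) = q**2*I - 16 = I*q**2 - 16 = -16 + I*q**2)
v(-19, -35) + (12 + R(2))**2*(54*6) = (-16 - 35*(-19)**2) + (12 - 5)**2*(54*6) = (-16 - 35*361) + 7**2*324 = (-16 - 12635) + 49*324 = -12651 + 15876 = 3225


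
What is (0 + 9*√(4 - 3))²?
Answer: 81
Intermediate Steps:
(0 + 9*√(4 - 3))² = (0 + 9*√1)² = (0 + 9*1)² = (0 + 9)² = 9² = 81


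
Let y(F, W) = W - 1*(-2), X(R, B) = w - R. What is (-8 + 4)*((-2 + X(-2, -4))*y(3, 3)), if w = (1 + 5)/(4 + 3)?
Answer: -120/7 ≈ -17.143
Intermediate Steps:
w = 6/7 ≈ 0.85714
X(R, B) = 6/7 - R
y(F, W) = 2 + W (y(F, W) = W + 2 = 2 + W)
(-8 + 4)*((-2 + X(-2, -4))*y(3, 3)) = (-8 + 4)*((-2 + (6/7 - 1*(-2)))*(2 + 3)) = -4*(-2 + (6/7 + 2))*5 = -4*(-2 + 20/7)*5 = -24*5/7 = -4*30/7 = -120/7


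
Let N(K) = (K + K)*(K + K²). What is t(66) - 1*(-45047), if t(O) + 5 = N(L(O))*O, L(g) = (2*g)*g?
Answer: 87292589922546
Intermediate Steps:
L(g) = 2*g²
N(K) = 2*K*(K + K²) (N(K) = (2*K)*(K + K²) = 2*K*(K + K²))
t(O) = -5 + 8*O⁵*(1 + 2*O²) (t(O) = -5 + (2*(2*O²)²*(1 + 2*O²))*O = -5 + (2*(4*O⁴)*(1 + 2*O²))*O = -5 + (8*O⁴*(1 + 2*O²))*O = -5 + 8*O⁵*(1 + 2*O²))
t(66) - 1*(-45047) = (-5 + 8*66⁵ + 16*66⁷) - 1*(-45047) = (-5 + 8*1252332576 + 16*5455160701056) + 45047 = (-5 + 10018660608 + 87282571216896) + 45047 = 87292589877499 + 45047 = 87292589922546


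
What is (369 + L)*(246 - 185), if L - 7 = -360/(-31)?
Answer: 732976/31 ≈ 23644.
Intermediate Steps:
L = 577/31 (L = 7 - 360/(-31) = 7 - 360*(-1)/31 = 7 - 5*(-72/31) = 7 + 360/31 = 577/31 ≈ 18.613)
(369 + L)*(246 - 185) = (369 + 577/31)*(246 - 185) = (12016/31)*61 = 732976/31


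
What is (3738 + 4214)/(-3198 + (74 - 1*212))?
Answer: -994/417 ≈ -2.3837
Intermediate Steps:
(3738 + 4214)/(-3198 + (74 - 1*212)) = 7952/(-3198 + (74 - 212)) = 7952/(-3198 - 138) = 7952/(-3336) = 7952*(-1/3336) = -994/417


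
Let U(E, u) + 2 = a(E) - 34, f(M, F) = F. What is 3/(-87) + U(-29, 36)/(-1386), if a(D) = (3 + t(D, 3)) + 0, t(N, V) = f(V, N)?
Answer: 206/20097 ≈ 0.010250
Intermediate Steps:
t(N, V) = N
a(D) = 3 + D (a(D) = (3 + D) + 0 = 3 + D)
U(E, u) = -33 + E (U(E, u) = -2 + ((3 + E) - 34) = -2 + (-31 + E) = -33 + E)
3/(-87) + U(-29, 36)/(-1386) = 3/(-87) + (-33 - 29)/(-1386) = 3*(-1/87) - 62*(-1/1386) = -1/29 + 31/693 = 206/20097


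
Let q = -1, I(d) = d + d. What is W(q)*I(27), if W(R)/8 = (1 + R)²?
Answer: 0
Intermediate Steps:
I(d) = 2*d
W(R) = 8*(1 + R)²
W(q)*I(27) = (8*(1 - 1)²)*(2*27) = (8*0²)*54 = (8*0)*54 = 0*54 = 0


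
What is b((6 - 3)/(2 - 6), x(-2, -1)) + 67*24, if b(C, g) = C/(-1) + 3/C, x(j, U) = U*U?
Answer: 6419/4 ≈ 1604.8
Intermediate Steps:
x(j, U) = U**2
b(C, g) = -C + 3/C (b(C, g) = C*(-1) + 3/C = -C + 3/C)
b((6 - 3)/(2 - 6), x(-2, -1)) + 67*24 = (-(6 - 3)/(2 - 6) + 3/(((6 - 3)/(2 - 6)))) + 67*24 = (-3/(-4) + 3/((3/(-4)))) + 1608 = (-3*(-1)/4 + 3/((3*(-1/4)))) + 1608 = (-1*(-3/4) + 3/(-3/4)) + 1608 = (3/4 + 3*(-4/3)) + 1608 = (3/4 - 4) + 1608 = -13/4 + 1608 = 6419/4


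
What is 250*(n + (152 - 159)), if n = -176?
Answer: -45750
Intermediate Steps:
250*(n + (152 - 159)) = 250*(-176 + (152 - 159)) = 250*(-176 - 7) = 250*(-183) = -45750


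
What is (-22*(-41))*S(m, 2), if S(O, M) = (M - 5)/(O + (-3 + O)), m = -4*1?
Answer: 246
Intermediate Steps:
m = -4
S(O, M) = (-5 + M)/(-3 + 2*O)
(-22*(-41))*S(m, 2) = (-22*(-41))*((-5 + 2)/(-3 + 2*(-4))) = 902*(-3/(-3 - 8)) = 902*(-3/(-11)) = 902*(-1/11*(-3)) = 902*(3/11) = 246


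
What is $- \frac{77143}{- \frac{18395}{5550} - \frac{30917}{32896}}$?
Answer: $\frac{1408421351040}{77671127} \approx 18133.0$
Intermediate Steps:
$- \frac{77143}{- \frac{18395}{5550} - \frac{30917}{32896}} = - \frac{77143}{\left(-18395\right) \frac{1}{5550} - \frac{30917}{32896}} = - \frac{77143}{- \frac{3679}{1110} - \frac{30917}{32896}} = - \frac{77143}{- \frac{77671127}{18257280}} = \left(-77143\right) \left(- \frac{18257280}{77671127}\right) = \frac{1408421351040}{77671127}$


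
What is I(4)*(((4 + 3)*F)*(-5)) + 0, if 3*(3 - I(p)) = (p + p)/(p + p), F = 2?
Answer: -560/3 ≈ -186.67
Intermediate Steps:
I(p) = 8/3 (I(p) = 3 - (p + p)/(3*(p + p)) = 3 - 2*p/(3*(2*p)) = 3 - 2*p*1/(2*p)/3 = 3 - ⅓*1 = 3 - ⅓ = 8/3)
I(4)*(((4 + 3)*F)*(-5)) + 0 = 8*(((4 + 3)*2)*(-5))/3 + 0 = 8*((7*2)*(-5))/3 + 0 = 8*(14*(-5))/3 + 0 = (8/3)*(-70) + 0 = -560/3 + 0 = -560/3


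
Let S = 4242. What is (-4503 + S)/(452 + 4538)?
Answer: -261/4990 ≈ -0.052305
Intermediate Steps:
(-4503 + S)/(452 + 4538) = (-4503 + 4242)/(452 + 4538) = -261/4990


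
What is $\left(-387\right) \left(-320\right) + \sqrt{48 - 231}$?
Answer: $123840 + i \sqrt{183} \approx 1.2384 \cdot 10^{5} + 13.528 i$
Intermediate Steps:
$\left(-387\right) \left(-320\right) + \sqrt{48 - 231} = 123840 + \sqrt{-183} = 123840 + i \sqrt{183}$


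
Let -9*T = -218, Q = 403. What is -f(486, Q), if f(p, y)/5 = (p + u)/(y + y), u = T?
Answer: -11480/3627 ≈ -3.1651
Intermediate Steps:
T = 218/9 (T = -1/9*(-218) = 218/9 ≈ 24.222)
u = 218/9 ≈ 24.222
f(p, y) = 5*(218/9 + p)/(2*y) (f(p, y) = 5*((p + 218/9)/(y + y)) = 5*((218/9 + p)/((2*y))) = 5*((218/9 + p)*(1/(2*y))) = 5*((218/9 + p)/(2*y)) = 5*(218/9 + p)/(2*y))
-f(486, Q) = -5*(218 + 9*486)/(18*403) = -5*(218 + 4374)/(18*403) = -5*4592/(18*403) = -1*11480/3627 = -11480/3627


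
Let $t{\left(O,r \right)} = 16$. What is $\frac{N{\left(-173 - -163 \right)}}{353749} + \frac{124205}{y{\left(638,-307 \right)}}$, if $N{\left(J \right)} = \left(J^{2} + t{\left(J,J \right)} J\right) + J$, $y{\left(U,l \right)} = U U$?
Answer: $\frac{3991718315}{13090127996} \approx 0.30494$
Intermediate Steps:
$y{\left(U,l \right)} = U^{2}$
$N{\left(J \right)} = J^{2} + 17 J$ ($N{\left(J \right)} = \left(J^{2} + 16 J\right) + J = J^{2} + 17 J$)
$\frac{N{\left(-173 - -163 \right)}}{353749} + \frac{124205}{y{\left(638,-307 \right)}} = \frac{\left(-173 - -163\right) \left(17 - 10\right)}{353749} + \frac{124205}{638^{2}} = \left(-173 + 163\right) \left(17 + \left(-173 + 163\right)\right) \frac{1}{353749} + \frac{124205}{407044} = - 10 \left(17 - 10\right) \frac{1}{353749} + 124205 \cdot \frac{1}{407044} = \left(-10\right) 7 \cdot \frac{1}{353749} + \frac{124205}{407044} = \left(-70\right) \frac{1}{353749} + \frac{124205}{407044} = - \frac{70}{353749} + \frac{124205}{407044} = \frac{3991718315}{13090127996}$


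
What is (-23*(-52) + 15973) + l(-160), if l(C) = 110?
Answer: 17279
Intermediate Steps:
(-23*(-52) + 15973) + l(-160) = (-23*(-52) + 15973) + 110 = (1196 + 15973) + 110 = 17169 + 110 = 17279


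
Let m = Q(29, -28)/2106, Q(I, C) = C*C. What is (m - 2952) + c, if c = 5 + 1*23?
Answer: -3078580/1053 ≈ -2923.6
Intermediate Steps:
Q(I, C) = C²
c = 28 (c = 5 + 23 = 28)
m = 392/1053 (m = (-28)²/2106 = 784*(1/2106) = 392/1053 ≈ 0.37227)
(m - 2952) + c = (392/1053 - 2952) + 28 = -3108064/1053 + 28 = -3078580/1053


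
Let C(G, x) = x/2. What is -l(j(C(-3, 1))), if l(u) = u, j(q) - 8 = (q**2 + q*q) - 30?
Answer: 43/2 ≈ 21.500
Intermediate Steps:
C(G, x) = x/2 (C(G, x) = x*(1/2) = x/2)
j(q) = -22 + 2*q**2 (j(q) = 8 + ((q**2 + q*q) - 30) = 8 + ((q**2 + q**2) - 30) = 8 + (2*q**2 - 30) = 8 + (-30 + 2*q**2) = -22 + 2*q**2)
-l(j(C(-3, 1))) = -(-22 + 2*((1/2)*1)**2) = -(-22 + 2*(1/2)**2) = -(-22 + 2*(1/4)) = -(-22 + 1/2) = -1*(-43/2) = 43/2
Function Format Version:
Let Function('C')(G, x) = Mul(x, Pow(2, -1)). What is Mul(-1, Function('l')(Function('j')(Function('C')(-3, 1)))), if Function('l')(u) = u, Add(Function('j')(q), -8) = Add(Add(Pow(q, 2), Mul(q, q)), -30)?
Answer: Rational(43, 2) ≈ 21.500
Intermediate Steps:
Function('C')(G, x) = Mul(Rational(1, 2), x) (Function('C')(G, x) = Mul(x, Rational(1, 2)) = Mul(Rational(1, 2), x))
Function('j')(q) = Add(-22, Mul(2, Pow(q, 2))) (Function('j')(q) = Add(8, Add(Add(Pow(q, 2), Mul(q, q)), -30)) = Add(8, Add(Add(Pow(q, 2), Pow(q, 2)), -30)) = Add(8, Add(Mul(2, Pow(q, 2)), -30)) = Add(8, Add(-30, Mul(2, Pow(q, 2)))) = Add(-22, Mul(2, Pow(q, 2))))
Mul(-1, Function('l')(Function('j')(Function('C')(-3, 1)))) = Mul(-1, Add(-22, Mul(2, Pow(Mul(Rational(1, 2), 1), 2)))) = Mul(-1, Add(-22, Mul(2, Pow(Rational(1, 2), 2)))) = Mul(-1, Add(-22, Mul(2, Rational(1, 4)))) = Mul(-1, Add(-22, Rational(1, 2))) = Mul(-1, Rational(-43, 2)) = Rational(43, 2)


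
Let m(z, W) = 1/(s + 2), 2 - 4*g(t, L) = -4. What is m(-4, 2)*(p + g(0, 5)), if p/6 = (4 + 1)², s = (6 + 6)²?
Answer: 303/292 ≈ 1.0377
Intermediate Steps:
s = 144 (s = 12² = 144)
g(t, L) = 3/2 (g(t, L) = ½ - ¼*(-4) = ½ + 1 = 3/2)
m(z, W) = 1/146 (m(z, W) = 1/(144 + 2) = 1/146)
p = 150 (p = 6*(4 + 1)² = 6*5² = 6*25 = 150)
m(-4, 2)*(p + g(0, 5)) = (150 + 3/2)/146 = (1/146)*(303/2) = 303/292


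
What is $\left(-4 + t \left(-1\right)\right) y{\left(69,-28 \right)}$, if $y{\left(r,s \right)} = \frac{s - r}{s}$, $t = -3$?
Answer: $- \frac{97}{28} \approx -3.4643$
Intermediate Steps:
$y{\left(r,s \right)} = \frac{s - r}{s}$
$\left(-4 + t \left(-1\right)\right) y{\left(69,-28 \right)} = \left(-4 - -3\right) \frac{-28 - 69}{-28} = \left(-4 + 3\right) \left(- \frac{-28 - 69}{28}\right) = - \frac{\left(-1\right) \left(-97\right)}{28} = \left(-1\right) \frac{97}{28} = - \frac{97}{28}$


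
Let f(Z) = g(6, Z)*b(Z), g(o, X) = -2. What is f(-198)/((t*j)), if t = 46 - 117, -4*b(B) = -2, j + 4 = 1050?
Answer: 1/74266 ≈ 1.3465e-5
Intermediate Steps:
j = 1046 (j = -4 + 1050 = 1046)
b(B) = ½ (b(B) = -¼*(-2) = ½)
t = -71
f(Z) = -1 (f(Z) = -2*½ = -1)
f(-198)/((t*j)) = -1/((-71*1046)) = -1/(-74266) = -1*(-1/74266) = 1/74266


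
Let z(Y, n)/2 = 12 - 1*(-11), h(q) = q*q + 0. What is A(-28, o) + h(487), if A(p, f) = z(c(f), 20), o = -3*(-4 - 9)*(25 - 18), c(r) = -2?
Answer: 237215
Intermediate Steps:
h(q) = q² (h(q) = q² + 0 = q²)
o = 273 (o = -(-39)*7 = -3*(-91) = 273)
z(Y, n) = 46 (z(Y, n) = 2*(12 - 1*(-11)) = 2*(12 + 11) = 2*23 = 46)
A(p, f) = 46
A(-28, o) + h(487) = 46 + 487² = 46 + 237169 = 237215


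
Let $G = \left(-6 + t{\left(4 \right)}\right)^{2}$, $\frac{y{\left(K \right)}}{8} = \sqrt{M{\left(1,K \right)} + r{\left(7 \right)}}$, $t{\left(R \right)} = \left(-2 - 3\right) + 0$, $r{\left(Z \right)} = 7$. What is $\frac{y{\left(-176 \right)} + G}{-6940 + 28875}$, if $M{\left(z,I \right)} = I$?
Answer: $\frac{121}{21935} + \frac{104 i}{21935} \approx 0.0055163 + 0.0047413 i$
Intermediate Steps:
$t{\left(R \right)} = -5$ ($t{\left(R \right)} = -5 + 0 = -5$)
$y{\left(K \right)} = 8 \sqrt{7 + K}$ ($y{\left(K \right)} = 8 \sqrt{K + 7} = 8 \sqrt{7 + K}$)
$G = 121$ ($G = \left(-6 - 5\right)^{2} = \left(-11\right)^{2} = 121$)
$\frac{y{\left(-176 \right)} + G}{-6940 + 28875} = \frac{8 \sqrt{7 - 176} + 121}{-6940 + 28875} = \frac{8 \sqrt{-169} + 121}{21935} = \left(8 \cdot 13 i + 121\right) \frac{1}{21935} = \left(104 i + 121\right) \frac{1}{21935} = \left(121 + 104 i\right) \frac{1}{21935} = \frac{121}{21935} + \frac{104 i}{21935}$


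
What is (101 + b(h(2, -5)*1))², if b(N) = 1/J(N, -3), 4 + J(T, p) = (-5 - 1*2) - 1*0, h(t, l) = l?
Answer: 1232100/121 ≈ 10183.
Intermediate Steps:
J(T, p) = -11 (J(T, p) = -4 + ((-5 - 1*2) - 1*0) = -4 + ((-5 - 2) + 0) = -4 + (-7 + 0) = -4 - 7 = -11)
b(N) = -1/11 (b(N) = 1/(-11) = -1/11)
(101 + b(h(2, -5)*1))² = (101 - 1/11)² = (1110/11)² = 1232100/121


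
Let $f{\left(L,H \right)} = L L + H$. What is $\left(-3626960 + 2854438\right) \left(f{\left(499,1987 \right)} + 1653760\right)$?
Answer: $-1471459734456$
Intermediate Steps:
$f{\left(L,H \right)} = H + L^{2}$ ($f{\left(L,H \right)} = L^{2} + H = H + L^{2}$)
$\left(-3626960 + 2854438\right) \left(f{\left(499,1987 \right)} + 1653760\right) = \left(-3626960 + 2854438\right) \left(\left(1987 + 499^{2}\right) + 1653760\right) = - 772522 \left(\left(1987 + 249001\right) + 1653760\right) = - 772522 \left(250988 + 1653760\right) = \left(-772522\right) 1904748 = -1471459734456$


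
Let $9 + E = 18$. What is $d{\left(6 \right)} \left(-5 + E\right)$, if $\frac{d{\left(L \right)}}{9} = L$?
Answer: $216$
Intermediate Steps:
$E = 9$ ($E = -9 + 18 = 9$)
$d{\left(L \right)} = 9 L$
$d{\left(6 \right)} \left(-5 + E\right) = 9 \cdot 6 \left(-5 + 9\right) = 54 \cdot 4 = 216$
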